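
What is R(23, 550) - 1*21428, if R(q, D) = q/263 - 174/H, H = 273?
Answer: -512849485/23933 ≈ -21429.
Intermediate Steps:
R(q, D) = -58/91 + q/263 (R(q, D) = q/263 - 174/273 = q*(1/263) - 174*1/273 = q/263 - 58/91 = -58/91 + q/263)
R(23, 550) - 1*21428 = (-58/91 + (1/263)*23) - 1*21428 = (-58/91 + 23/263) - 21428 = -13161/23933 - 21428 = -512849485/23933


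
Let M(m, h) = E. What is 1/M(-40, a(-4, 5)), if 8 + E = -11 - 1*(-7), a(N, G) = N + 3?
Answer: -1/12 ≈ -0.083333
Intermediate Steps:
a(N, G) = 3 + N
E = -12 (E = -8 + (-11 - 1*(-7)) = -8 + (-11 + 7) = -8 - 4 = -12)
M(m, h) = -12
1/M(-40, a(-4, 5)) = 1/(-12) = -1/12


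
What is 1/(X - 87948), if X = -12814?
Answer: -1/100762 ≈ -9.9244e-6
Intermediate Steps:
1/(X - 87948) = 1/(-12814 - 87948) = 1/(-100762) = -1/100762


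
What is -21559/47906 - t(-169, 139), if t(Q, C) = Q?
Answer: 8074555/47906 ≈ 168.55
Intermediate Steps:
-21559/47906 - t(-169, 139) = -21559/47906 - 1*(-169) = -21559*1/47906 + 169 = -21559/47906 + 169 = 8074555/47906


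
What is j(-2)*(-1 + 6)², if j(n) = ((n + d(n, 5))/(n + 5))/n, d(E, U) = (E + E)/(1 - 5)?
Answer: 25/6 ≈ 4.1667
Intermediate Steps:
d(E, U) = -E/2 (d(E, U) = (2*E)/(-4) = (2*E)*(-¼) = -E/2)
j(n) = 1/(2*(5 + n)) (j(n) = ((n - n/2)/(n + 5))/n = ((n/2)/(5 + n))/n = (n/(2*(5 + n)))/n = 1/(2*(5 + n)))
j(-2)*(-1 + 6)² = (1/(2*(5 - 2)))*(-1 + 6)² = ((½)/3)*5² = ((½)*(⅓))*25 = (⅙)*25 = 25/6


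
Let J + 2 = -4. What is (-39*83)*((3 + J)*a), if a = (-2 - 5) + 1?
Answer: -58266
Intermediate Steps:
J = -6 (J = -2 - 4 = -6)
a = -6 (a = -7 + 1 = -6)
(-39*83)*((3 + J)*a) = (-39*83)*((3 - 6)*(-6)) = -(-9711)*(-6) = -3237*18 = -58266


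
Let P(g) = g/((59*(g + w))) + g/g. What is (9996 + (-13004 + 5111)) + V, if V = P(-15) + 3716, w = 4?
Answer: 3777195/649 ≈ 5820.0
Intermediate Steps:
P(g) = 1 + g/(236 + 59*g) (P(g) = g/((59*(g + 4))) + g/g = g/((59*(4 + g))) + 1 = g/(236 + 59*g) + 1 = 1 + g/(236 + 59*g))
V = 2412348/649 (V = 4*(59 + 15*(-15))/(59*(4 - 15)) + 3716 = (4/59)*(59 - 225)/(-11) + 3716 = (4/59)*(-1/11)*(-166) + 3716 = 664/649 + 3716 = 2412348/649 ≈ 3717.0)
(9996 + (-13004 + 5111)) + V = (9996 + (-13004 + 5111)) + 2412348/649 = (9996 - 7893) + 2412348/649 = 2103 + 2412348/649 = 3777195/649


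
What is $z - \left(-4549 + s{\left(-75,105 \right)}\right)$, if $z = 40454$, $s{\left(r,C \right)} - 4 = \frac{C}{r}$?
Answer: $\frac{225002}{5} \approx 45000.0$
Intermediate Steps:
$s{\left(r,C \right)} = 4 + \frac{C}{r}$
$z - \left(-4549 + s{\left(-75,105 \right)}\right) = 40454 - \left(-4549 + \left(4 + \frac{105}{-75}\right)\right) = 40454 - \left(-4549 + \left(4 + 105 \left(- \frac{1}{75}\right)\right)\right) = 40454 - \left(-4549 + \left(4 - \frac{7}{5}\right)\right) = 40454 - \left(-4549 + \frac{13}{5}\right) = 40454 - - \frac{22732}{5} = 40454 + \frac{22732}{5} = \frac{225002}{5}$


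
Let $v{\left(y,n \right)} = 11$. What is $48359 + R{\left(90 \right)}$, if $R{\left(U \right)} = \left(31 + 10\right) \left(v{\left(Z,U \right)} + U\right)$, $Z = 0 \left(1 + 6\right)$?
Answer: $52500$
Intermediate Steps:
$Z = 0$ ($Z = 0 \cdot 7 = 0$)
$R{\left(U \right)} = 451 + 41 U$ ($R{\left(U \right)} = \left(31 + 10\right) \left(11 + U\right) = 41 \left(11 + U\right) = 451 + 41 U$)
$48359 + R{\left(90 \right)} = 48359 + \left(451 + 41 \cdot 90\right) = 48359 + \left(451 + 3690\right) = 48359 + 4141 = 52500$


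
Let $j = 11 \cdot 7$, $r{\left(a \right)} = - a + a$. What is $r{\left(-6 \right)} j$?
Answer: $0$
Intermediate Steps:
$r{\left(a \right)} = 0$
$j = 77$
$r{\left(-6 \right)} j = 0 \cdot 77 = 0$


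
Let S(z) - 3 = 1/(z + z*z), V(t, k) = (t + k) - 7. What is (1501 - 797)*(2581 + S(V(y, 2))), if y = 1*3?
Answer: 1819488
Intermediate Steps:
y = 3
V(t, k) = -7 + k + t (V(t, k) = (k + t) - 7 = -7 + k + t)
S(z) = 3 + 1/(z + z²) (S(z) = 3 + 1/(z + z*z) = 3 + 1/(z + z²))
(1501 - 797)*(2581 + S(V(y, 2))) = (1501 - 797)*(2581 + (1 + 3*(-7 + 2 + 3) + 3*(-7 + 2 + 3)²)/((-7 + 2 + 3)*(1 + (-7 + 2 + 3)))) = 704*(2581 + (1 + 3*(-2) + 3*(-2)²)/((-2)*(1 - 2))) = 704*(2581 - ½*(1 - 6 + 3*4)/(-1)) = 704*(2581 - ½*(-1)*(1 - 6 + 12)) = 704*(2581 - ½*(-1)*7) = 704*(2581 + 7/2) = 704*(5169/2) = 1819488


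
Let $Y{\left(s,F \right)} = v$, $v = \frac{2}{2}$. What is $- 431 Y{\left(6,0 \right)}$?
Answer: $-431$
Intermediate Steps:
$v = 1$ ($v = 2 \cdot \frac{1}{2} = 1$)
$Y{\left(s,F \right)} = 1$
$- 431 Y{\left(6,0 \right)} = \left(-431\right) 1 = -431$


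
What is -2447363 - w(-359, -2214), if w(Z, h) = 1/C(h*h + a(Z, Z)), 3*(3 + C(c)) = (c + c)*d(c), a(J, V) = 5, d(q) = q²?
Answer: -576494825959622205575308862/235557547433552850793 ≈ -2.4474e+6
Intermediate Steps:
C(c) = -3 + 2*c³/3 (C(c) = -3 + ((c + c)*c²)/3 = -3 + ((2*c)*c²)/3 = -3 + (2*c³)/3 = -3 + 2*c³/3)
w(Z, h) = 1/(-3 + 2*(5 + h²)³/3) (w(Z, h) = 1/(-3 + 2*(h*h + 5)³/3) = 1/(-3 + 2*(h² + 5)³/3) = 1/(-3 + 2*(5 + h²)³/3))
-2447363 - w(-359, -2214) = -2447363 - 3/(-9 + 2*(5 + (-2214)²)³) = -2447363 - 3/(-9 + 2*(5 + 4901796)³) = -2447363 - 3/(-9 + 2*4901801³) = -2447363 - 3/(-9 + 2*117778773716776425401) = -2447363 - 3/(-9 + 235557547433552850802) = -2447363 - 3/235557547433552850793 = -576494825959622205575308862/235557547433552850793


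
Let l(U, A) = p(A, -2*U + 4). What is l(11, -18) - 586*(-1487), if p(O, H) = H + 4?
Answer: 871368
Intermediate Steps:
p(O, H) = 4 + H
l(U, A) = 8 - 2*U (l(U, A) = 4 + (-2*U + 4) = 4 + (4 - 2*U) = 8 - 2*U)
l(11, -18) - 586*(-1487) = (8 - 2*11) - 586*(-1487) = (8 - 22) + 871382 = -14 + 871382 = 871368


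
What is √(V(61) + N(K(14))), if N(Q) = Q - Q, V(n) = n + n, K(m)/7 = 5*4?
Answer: √122 ≈ 11.045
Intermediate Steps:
K(m) = 140 (K(m) = 7*(5*4) = 7*20 = 140)
V(n) = 2*n
N(Q) = 0
√(V(61) + N(K(14))) = √(2*61 + 0) = √(122 + 0) = √122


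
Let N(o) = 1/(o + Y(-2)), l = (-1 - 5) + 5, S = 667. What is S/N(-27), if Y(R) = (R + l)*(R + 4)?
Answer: -22011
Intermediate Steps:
l = -1 (l = -6 + 5 = -1)
Y(R) = (-1 + R)*(4 + R) (Y(R) = (R - 1)*(R + 4) = (-1 + R)*(4 + R))
N(o) = 1/(-6 + o) (N(o) = 1/(o + (-4 + (-2)² + 3*(-2))) = 1/(o + (-4 + 4 - 6)) = 1/(o - 6) = 1/(-6 + o))
S/N(-27) = 667/(1/(-6 - 27)) = 667/(1/(-33)) = 667/(-1/33) = 667*(-33) = -22011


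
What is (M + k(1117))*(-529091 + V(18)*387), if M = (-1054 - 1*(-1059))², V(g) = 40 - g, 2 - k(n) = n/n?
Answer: -13535002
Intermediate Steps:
k(n) = 1 (k(n) = 2 - n/n = 2 - 1*1 = 2 - 1 = 1)
M = 25 (M = (-1054 + 1059)² = 5² = 25)
(M + k(1117))*(-529091 + V(18)*387) = (25 + 1)*(-529091 + (40 - 1*18)*387) = 26*(-529091 + (40 - 18)*387) = 26*(-529091 + 22*387) = 26*(-529091 + 8514) = 26*(-520577) = -13535002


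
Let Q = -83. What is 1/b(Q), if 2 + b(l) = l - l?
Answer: -½ ≈ -0.50000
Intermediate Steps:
b(l) = -2 (b(l) = -2 + (l - l) = -2 + 0 = -2)
1/b(Q) = 1/(-2) = -½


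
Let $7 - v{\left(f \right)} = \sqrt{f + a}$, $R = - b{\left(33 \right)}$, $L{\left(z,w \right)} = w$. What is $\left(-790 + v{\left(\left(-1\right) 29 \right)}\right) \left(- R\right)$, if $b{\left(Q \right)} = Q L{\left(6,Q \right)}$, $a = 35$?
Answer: $-852687 - 1089 \sqrt{6} \approx -8.5535 \cdot 10^{5}$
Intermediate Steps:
$b{\left(Q \right)} = Q^{2}$ ($b{\left(Q \right)} = Q Q = Q^{2}$)
$R = -1089$ ($R = - 33^{2} = \left(-1\right) 1089 = -1089$)
$v{\left(f \right)} = 7 - \sqrt{35 + f}$ ($v{\left(f \right)} = 7 - \sqrt{f + 35} = 7 - \sqrt{35 + f}$)
$\left(-790 + v{\left(\left(-1\right) 29 \right)}\right) \left(- R\right) = \left(-790 + \left(7 - \sqrt{35 - 29}\right)\right) \left(\left(-1\right) \left(-1089\right)\right) = \left(-790 + \left(7 - \sqrt{35 - 29}\right)\right) 1089 = \left(-790 + \left(7 - \sqrt{6}\right)\right) 1089 = \left(-783 - \sqrt{6}\right) 1089 = -852687 - 1089 \sqrt{6}$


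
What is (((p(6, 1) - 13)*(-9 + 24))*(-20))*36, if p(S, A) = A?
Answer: 129600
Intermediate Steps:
(((p(6, 1) - 13)*(-9 + 24))*(-20))*36 = (((1 - 13)*(-9 + 24))*(-20))*36 = (-12*15*(-20))*36 = -180*(-20)*36 = 3600*36 = 129600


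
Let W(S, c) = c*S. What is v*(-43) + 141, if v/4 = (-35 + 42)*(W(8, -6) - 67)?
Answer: 138601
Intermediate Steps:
W(S, c) = S*c
v = -3220 (v = 4*((-35 + 42)*(8*(-6) - 67)) = 4*(7*(-48 - 67)) = 4*(7*(-115)) = 4*(-805) = -3220)
v*(-43) + 141 = -3220*(-43) + 141 = 138460 + 141 = 138601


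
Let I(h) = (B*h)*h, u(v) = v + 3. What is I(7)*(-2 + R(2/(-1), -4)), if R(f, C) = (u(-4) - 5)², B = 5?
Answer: 8330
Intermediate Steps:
u(v) = 3 + v
I(h) = 5*h² (I(h) = (5*h)*h = 5*h²)
R(f, C) = 36 (R(f, C) = ((3 - 4) - 5)² = (-1 - 5)² = (-6)² = 36)
I(7)*(-2 + R(2/(-1), -4)) = (5*7²)*(-2 + 36) = (5*49)*34 = 245*34 = 8330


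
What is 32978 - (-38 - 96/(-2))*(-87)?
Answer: 33848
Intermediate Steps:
32978 - (-38 - 96/(-2))*(-87) = 32978 - (-38 - 96*(-1/2))*(-87) = 32978 - (-38 + 48)*(-87) = 32978 - 10*(-87) = 32978 - 1*(-870) = 32978 + 870 = 33848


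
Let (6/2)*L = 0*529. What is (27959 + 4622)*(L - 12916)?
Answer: -420816196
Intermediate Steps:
L = 0 (L = (0*529)/3 = (⅓)*0 = 0)
(27959 + 4622)*(L - 12916) = (27959 + 4622)*(0 - 12916) = 32581*(-12916) = -420816196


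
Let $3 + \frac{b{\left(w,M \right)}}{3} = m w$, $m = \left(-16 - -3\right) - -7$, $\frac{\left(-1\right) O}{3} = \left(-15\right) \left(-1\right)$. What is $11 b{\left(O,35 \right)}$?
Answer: $8811$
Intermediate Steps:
$O = -45$ ($O = - 3 \left(\left(-15\right) \left(-1\right)\right) = \left(-3\right) 15 = -45$)
$m = -6$ ($m = \left(-16 + 3\right) + 7 = -13 + 7 = -6$)
$b{\left(w,M \right)} = -9 - 18 w$ ($b{\left(w,M \right)} = -9 + 3 \left(- 6 w\right) = -9 - 18 w$)
$11 b{\left(O,35 \right)} = 11 \left(-9 - -810\right) = 11 \left(-9 + 810\right) = 11 \cdot 801 = 8811$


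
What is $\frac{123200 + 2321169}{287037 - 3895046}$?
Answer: $- \frac{2444369}{3608009} \approx -0.67748$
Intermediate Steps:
$\frac{123200 + 2321169}{287037 - 3895046} = \frac{2444369}{-3608009} = 2444369 \left(- \frac{1}{3608009}\right) = - \frac{2444369}{3608009}$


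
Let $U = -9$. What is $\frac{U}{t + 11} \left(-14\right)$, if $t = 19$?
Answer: $\frac{21}{5} \approx 4.2$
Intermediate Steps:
$\frac{U}{t + 11} \left(-14\right) = - \frac{9}{19 + 11} \left(-14\right) = - \frac{9}{30} \left(-14\right) = \left(-9\right) \frac{1}{30} \left(-14\right) = \left(- \frac{3}{10}\right) \left(-14\right) = \frac{21}{5}$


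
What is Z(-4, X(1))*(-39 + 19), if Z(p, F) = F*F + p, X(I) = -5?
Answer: -420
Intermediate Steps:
Z(p, F) = p + F² (Z(p, F) = F² + p = p + F²)
Z(-4, X(1))*(-39 + 19) = (-4 + (-5)²)*(-39 + 19) = (-4 + 25)*(-20) = 21*(-20) = -420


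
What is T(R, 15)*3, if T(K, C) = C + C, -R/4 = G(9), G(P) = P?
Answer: 90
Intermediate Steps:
R = -36 (R = -4*9 = -36)
T(K, C) = 2*C
T(R, 15)*3 = (2*15)*3 = 30*3 = 90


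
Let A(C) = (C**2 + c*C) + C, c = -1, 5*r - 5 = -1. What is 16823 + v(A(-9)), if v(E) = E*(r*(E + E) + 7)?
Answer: 139438/5 ≈ 27888.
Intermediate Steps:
r = 4/5 (r = 1 + (1/5)*(-1) = 1 - 1/5 = 4/5 ≈ 0.80000)
A(C) = C**2 (A(C) = (C**2 - C) + C = C**2)
v(E) = E*(7 + 8*E/5) (v(E) = E*(4*(E + E)/5 + 7) = E*(4*(2*E)/5 + 7) = E*(8*E/5 + 7) = E*(7 + 8*E/5))
16823 + v(A(-9)) = 16823 + (1/5)*(-9)**2*(35 + 8*(-9)**2) = 16823 + (1/5)*81*(35 + 8*81) = 16823 + (1/5)*81*(35 + 648) = 16823 + (1/5)*81*683 = 16823 + 55323/5 = 139438/5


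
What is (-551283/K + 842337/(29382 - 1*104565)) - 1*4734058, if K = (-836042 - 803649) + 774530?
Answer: -34214375666780258/7227266607 ≈ -4.7341e+6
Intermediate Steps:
K = -865161 (K = -1639691 + 774530 = -865161)
(-551283/K + 842337/(29382 - 1*104565)) - 1*4734058 = (-551283/(-865161) + 842337/(29382 - 1*104565)) - 1*4734058 = (-551283*(-1/865161) + 842337/(29382 - 104565)) - 4734058 = (183761/288387 + 842337/(-75183)) - 4734058 = (183761/288387 + 842337*(-1/75183)) - 4734058 = (183761/288387 - 280779/25061) - 4734058 = -76367779052/7227266607 - 4734058 = -34214375666780258/7227266607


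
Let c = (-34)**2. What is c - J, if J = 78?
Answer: 1078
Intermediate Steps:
c = 1156
c - J = 1156 - 1*78 = 1156 - 78 = 1078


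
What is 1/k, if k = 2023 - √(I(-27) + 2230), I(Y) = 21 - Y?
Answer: 119/240603 + √2278/4090251 ≈ 0.00050626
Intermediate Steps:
k = 2023 - √2278 (k = 2023 - √((21 - 1*(-27)) + 2230) = 2023 - √((21 + 27) + 2230) = 2023 - √(48 + 2230) = 2023 - √2278 ≈ 1975.3)
1/k = 1/(2023 - √2278)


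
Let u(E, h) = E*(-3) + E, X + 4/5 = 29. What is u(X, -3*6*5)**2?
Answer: 79524/25 ≈ 3181.0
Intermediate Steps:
X = 141/5 (X = -4/5 + 29 = 141/5 ≈ 28.200)
u(E, h) = -2*E (u(E, h) = -3*E + E = -2*E)
u(X, -3*6*5)**2 = (-2*141/5)**2 = (-282/5)**2 = 79524/25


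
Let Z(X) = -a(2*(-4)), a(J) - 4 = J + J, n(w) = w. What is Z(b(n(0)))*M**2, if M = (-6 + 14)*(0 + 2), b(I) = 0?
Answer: 3072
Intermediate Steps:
a(J) = 4 + 2*J (a(J) = 4 + (J + J) = 4 + 2*J)
M = 16 (M = 8*2 = 16)
Z(X) = 12 (Z(X) = -(4 + 2*(2*(-4))) = -(4 + 2*(-8)) = -(4 - 16) = -1*(-12) = 12)
Z(b(n(0)))*M**2 = 12*16**2 = 12*256 = 3072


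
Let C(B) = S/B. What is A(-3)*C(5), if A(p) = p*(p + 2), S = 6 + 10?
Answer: 48/5 ≈ 9.6000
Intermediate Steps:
S = 16
C(B) = 16/B
A(p) = p*(2 + p)
A(-3)*C(5) = (-3*(2 - 3))*(16/5) = (-3*(-1))*(16*(⅕)) = 3*(16/5) = 48/5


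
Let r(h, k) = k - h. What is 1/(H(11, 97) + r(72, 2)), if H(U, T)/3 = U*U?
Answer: 1/293 ≈ 0.0034130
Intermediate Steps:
H(U, T) = 3*U² (H(U, T) = 3*(U*U) = 3*U²)
1/(H(11, 97) + r(72, 2)) = 1/(3*11² + (2 - 1*72)) = 1/(3*121 + (2 - 72)) = 1/(363 - 70) = 1/293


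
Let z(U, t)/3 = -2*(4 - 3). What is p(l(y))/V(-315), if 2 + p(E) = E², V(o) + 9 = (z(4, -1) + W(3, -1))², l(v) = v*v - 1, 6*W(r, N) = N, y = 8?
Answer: 142812/1045 ≈ 136.66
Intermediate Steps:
W(r, N) = N/6
z(U, t) = -6 (z(U, t) = 3*(-2*(4 - 3)) = 3*(-2*1) = 3*(-2) = -6)
l(v) = -1 + v² (l(v) = v² - 1 = -1 + v²)
V(o) = 1045/36 (V(o) = -9 + (-6 + (⅙)*(-1))² = -9 + (-6 - ⅙)² = -9 + (-37/6)² = -9 + 1369/36 = 1045/36)
p(E) = -2 + E²
p(l(y))/V(-315) = (-2 + (-1 + 8²)²)/(1045/36) = (-2 + (-1 + 64)²)*(36/1045) = (-2 + 63²)*(36/1045) = (-2 + 3969)*(36/1045) = 3967*(36/1045) = 142812/1045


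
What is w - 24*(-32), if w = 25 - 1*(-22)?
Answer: 815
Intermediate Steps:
w = 47 (w = 25 + 22 = 47)
w - 24*(-32) = 47 - 24*(-32) = 47 + 768 = 815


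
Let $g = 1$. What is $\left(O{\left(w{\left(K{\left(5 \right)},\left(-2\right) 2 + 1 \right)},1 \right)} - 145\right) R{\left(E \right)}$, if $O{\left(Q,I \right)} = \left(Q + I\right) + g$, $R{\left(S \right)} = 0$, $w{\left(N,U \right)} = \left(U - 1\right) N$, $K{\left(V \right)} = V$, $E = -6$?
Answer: $0$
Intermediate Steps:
$w{\left(N,U \right)} = N \left(-1 + U\right)$ ($w{\left(N,U \right)} = \left(-1 + U\right) N = N \left(-1 + U\right)$)
$O{\left(Q,I \right)} = 1 + I + Q$ ($O{\left(Q,I \right)} = \left(Q + I\right) + 1 = \left(I + Q\right) + 1 = 1 + I + Q$)
$\left(O{\left(w{\left(K{\left(5 \right)},\left(-2\right) 2 + 1 \right)},1 \right)} - 145\right) R{\left(E \right)} = \left(\left(1 + 1 + 5 \left(-1 + \left(\left(-2\right) 2 + 1\right)\right)\right) - 145\right) 0 = \left(\left(1 + 1 + 5 \left(-1 + \left(-4 + 1\right)\right)\right) - 145\right) 0 = \left(\left(1 + 1 + 5 \left(-1 - 3\right)\right) - 145\right) 0 = \left(\left(1 + 1 + 5 \left(-4\right)\right) - 145\right) 0 = \left(\left(1 + 1 - 20\right) - 145\right) 0 = \left(-18 - 145\right) 0 = \left(-163\right) 0 = 0$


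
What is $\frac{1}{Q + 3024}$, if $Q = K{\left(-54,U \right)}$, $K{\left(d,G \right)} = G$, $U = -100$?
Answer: $\frac{1}{2924} \approx 0.000342$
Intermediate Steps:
$Q = -100$
$\frac{1}{Q + 3024} = \frac{1}{-100 + 3024} = \frac{1}{2924}$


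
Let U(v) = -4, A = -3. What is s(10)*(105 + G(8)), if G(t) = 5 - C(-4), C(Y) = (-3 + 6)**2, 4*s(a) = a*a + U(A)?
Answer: 2424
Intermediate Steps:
s(a) = -1 + a**2/4 (s(a) = (a*a - 4)/4 = (a**2 - 4)/4 = (-4 + a**2)/4 = -1 + a**2/4)
C(Y) = 9 (C(Y) = 3**2 = 9)
G(t) = -4 (G(t) = 5 - 1*9 = 5 - 9 = -4)
s(10)*(105 + G(8)) = (-1 + (1/4)*10**2)*(105 - 4) = (-1 + (1/4)*100)*101 = (-1 + 25)*101 = 24*101 = 2424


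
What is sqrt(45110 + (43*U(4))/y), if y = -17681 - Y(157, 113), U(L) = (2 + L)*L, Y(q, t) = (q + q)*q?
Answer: sqrt(202371801231182)/66979 ≈ 212.39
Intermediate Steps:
Y(q, t) = 2*q**2 (Y(q, t) = (2*q)*q = 2*q**2)
U(L) = L*(2 + L)
y = -66979 (y = -17681 - 2*157**2 = -17681 - 2*24649 = -17681 - 1*49298 = -17681 - 49298 = -66979)
sqrt(45110 + (43*U(4))/y) = sqrt(45110 + (43*(4*(2 + 4)))/(-66979)) = sqrt(45110 + (43*(4*6))*(-1/66979)) = sqrt(45110 + (43*24)*(-1/66979)) = sqrt(45110 + 1032*(-1/66979)) = sqrt(45110 - 1032/66979) = sqrt(3021421658/66979) = sqrt(202371801231182)/66979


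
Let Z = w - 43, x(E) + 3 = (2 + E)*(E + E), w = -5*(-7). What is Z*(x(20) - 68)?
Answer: -6472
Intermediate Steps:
w = 35
x(E) = -3 + 2*E*(2 + E) (x(E) = -3 + (2 + E)*(E + E) = -3 + (2 + E)*(2*E) = -3 + 2*E*(2 + E))
Z = -8 (Z = 35 - 43 = -8)
Z*(x(20) - 68) = -8*((-3 + 2*20² + 4*20) - 68) = -8*((-3 + 2*400 + 80) - 68) = -8*((-3 + 800 + 80) - 68) = -8*(877 - 68) = -8*809 = -6472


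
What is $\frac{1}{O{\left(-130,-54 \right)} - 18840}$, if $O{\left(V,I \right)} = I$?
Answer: $- \frac{1}{18894} \approx -5.2927 \cdot 10^{-5}$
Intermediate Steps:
$\frac{1}{O{\left(-130,-54 \right)} - 18840} = \frac{1}{-54 - 18840} = \frac{1}{-18894} = - \frac{1}{18894}$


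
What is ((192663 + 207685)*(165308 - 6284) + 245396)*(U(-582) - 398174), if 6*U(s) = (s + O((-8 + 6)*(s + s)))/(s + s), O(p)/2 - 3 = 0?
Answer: -2458932192670856760/97 ≈ -2.5350e+16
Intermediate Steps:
O(p) = 6 (O(p) = 6 + 2*0 = 6 + 0 = 6)
U(s) = (6 + s)/(12*s) (U(s) = ((s + 6)/(s + s))/6 = ((6 + s)/((2*s)))/6 = ((6 + s)*(1/(2*s)))/6 = ((6 + s)/(2*s))/6 = (6 + s)/(12*s))
((192663 + 207685)*(165308 - 6284) + 245396)*(U(-582) - 398174) = ((192663 + 207685)*(165308 - 6284) + 245396)*((1/12)*(6 - 582)/(-582) - 398174) = (400348*159024 + 245396)*((1/12)*(-1/582)*(-576) - 398174) = (63664940352 + 245396)*(8/97 - 398174) = 63665185748*(-38622870/97) = -2458932192670856760/97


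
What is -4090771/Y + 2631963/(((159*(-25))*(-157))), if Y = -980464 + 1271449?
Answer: -119139077218/12106430925 ≈ -9.8410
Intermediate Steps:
Y = 290985
-4090771/Y + 2631963/(((159*(-25))*(-157))) = -4090771/290985 + 2631963/(((159*(-25))*(-157))) = -4090771*1/290985 + 2631963/((-3975*(-157))) = -4090771/290985 + 2631963/624075 = -4090771/290985 + 2631963*(1/624075) = -4090771/290985 + 877321/208025 = -119139077218/12106430925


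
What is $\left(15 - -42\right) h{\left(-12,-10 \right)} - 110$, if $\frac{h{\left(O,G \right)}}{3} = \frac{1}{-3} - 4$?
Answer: $-851$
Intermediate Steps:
$h{\left(O,G \right)} = -13$ ($h{\left(O,G \right)} = 3 \left(\frac{1}{-3} - 4\right) = 3 \left(- \frac{1}{3} - 4\right) = 3 \left(- \frac{13}{3}\right) = -13$)
$\left(15 - -42\right) h{\left(-12,-10 \right)} - 110 = \left(15 - -42\right) \left(-13\right) - 110 = \left(15 + 42\right) \left(-13\right) - 110 = 57 \left(-13\right) - 110 = -741 - 110 = -851$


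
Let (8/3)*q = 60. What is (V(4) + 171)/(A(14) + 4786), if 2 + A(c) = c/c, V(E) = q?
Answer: 129/3190 ≈ 0.040439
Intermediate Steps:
q = 45/2 (q = (3/8)*60 = 45/2 ≈ 22.500)
V(E) = 45/2
A(c) = -1 (A(c) = -2 + c/c = -2 + 1 = -1)
(V(4) + 171)/(A(14) + 4786) = (45/2 + 171)/(-1 + 4786) = (387/2)/4785 = (387/2)*(1/4785) = 129/3190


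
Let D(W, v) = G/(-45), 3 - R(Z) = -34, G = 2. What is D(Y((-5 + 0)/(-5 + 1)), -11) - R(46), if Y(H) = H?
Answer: -1667/45 ≈ -37.044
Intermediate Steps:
R(Z) = 37 (R(Z) = 3 - 1*(-34) = 3 + 34 = 37)
D(W, v) = -2/45 (D(W, v) = 2/(-45) = 2*(-1/45) = -2/45)
D(Y((-5 + 0)/(-5 + 1)), -11) - R(46) = -2/45 - 1*37 = -2/45 - 37 = -1667/45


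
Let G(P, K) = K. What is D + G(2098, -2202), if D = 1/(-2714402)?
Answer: -5977113205/2714402 ≈ -2202.0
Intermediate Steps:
D = -1/2714402 ≈ -3.6841e-7
D + G(2098, -2202) = -1/2714402 - 2202 = -5977113205/2714402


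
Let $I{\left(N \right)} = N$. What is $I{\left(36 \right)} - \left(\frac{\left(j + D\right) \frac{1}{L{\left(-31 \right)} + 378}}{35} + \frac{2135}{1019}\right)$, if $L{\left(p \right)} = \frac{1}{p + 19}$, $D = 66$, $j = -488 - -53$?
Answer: $\frac{5488302157}{161740775} \approx 33.933$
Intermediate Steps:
$j = -435$ ($j = -488 + 53 = -435$)
$L{\left(p \right)} = \frac{1}{19 + p}$
$I{\left(36 \right)} - \left(\frac{\left(j + D\right) \frac{1}{L{\left(-31 \right)} + 378}}{35} + \frac{2135}{1019}\right) = 36 - \left(\frac{\left(-435 + 66\right) \frac{1}{\frac{1}{19 - 31} + 378}}{35} + \frac{2135}{1019}\right) = 36 - \left(- \frac{369}{\frac{1}{-12} + 378} \cdot \frac{1}{35} + 2135 \cdot \frac{1}{1019}\right) = 36 - \left(- \frac{369}{- \frac{1}{12} + 378} \cdot \frac{1}{35} + \frac{2135}{1019}\right) = 36 - \left(- \frac{369}{\frac{4535}{12}} \cdot \frac{1}{35} + \frac{2135}{1019}\right) = 36 - \left(\left(-369\right) \frac{12}{4535} \cdot \frac{1}{35} + \frac{2135}{1019}\right) = 36 - \left(\left(- \frac{4428}{4535}\right) \frac{1}{35} + \frac{2135}{1019}\right) = 36 - \left(- \frac{4428}{158725} + \frac{2135}{1019}\right) = 36 - \frac{334365743}{161740775} = \frac{5488302157}{161740775}$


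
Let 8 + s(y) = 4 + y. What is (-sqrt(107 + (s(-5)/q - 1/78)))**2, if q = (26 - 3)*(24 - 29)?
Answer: 960377/8970 ≈ 107.07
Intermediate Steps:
s(y) = -4 + y (s(y) = -8 + (4 + y) = -4 + y)
q = -115 (q = 23*(-5) = -115)
(-sqrt(107 + (s(-5)/q - 1/78)))**2 = (-sqrt(107 + ((-4 - 5)/(-115) - 1/78)))**2 = (-sqrt(107 + (-9*(-1/115) - 1*1/78)))**2 = (-sqrt(107 + (9/115 - 1/78)))**2 = (-sqrt(107 + 587/8970))**2 = (-sqrt(960377/8970))**2 = (-11*sqrt(71194890)/8970)**2 = 960377/8970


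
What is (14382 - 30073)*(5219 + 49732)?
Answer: -862236141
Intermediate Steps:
(14382 - 30073)*(5219 + 49732) = -15691*54951 = -862236141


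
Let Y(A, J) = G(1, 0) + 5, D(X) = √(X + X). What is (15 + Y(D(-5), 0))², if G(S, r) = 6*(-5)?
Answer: 100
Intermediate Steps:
G(S, r) = -30
D(X) = √2*√X (D(X) = √(2*X) = √2*√X)
Y(A, J) = -25 (Y(A, J) = -30 + 5 = -25)
(15 + Y(D(-5), 0))² = (15 - 25)² = (-10)² = 100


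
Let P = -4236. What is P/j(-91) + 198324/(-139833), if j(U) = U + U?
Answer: 30902090/1413867 ≈ 21.856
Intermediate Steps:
j(U) = 2*U
P/j(-91) + 198324/(-139833) = -4236/(2*(-91)) + 198324/(-139833) = -4236/(-182) + 198324*(-1/139833) = -4236*(-1/182) - 22036/15537 = 2118/91 - 22036/15537 = 30902090/1413867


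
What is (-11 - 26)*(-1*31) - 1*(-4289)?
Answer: 5436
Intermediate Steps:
(-11 - 26)*(-1*31) - 1*(-4289) = -37*(-31) + 4289 = 1147 + 4289 = 5436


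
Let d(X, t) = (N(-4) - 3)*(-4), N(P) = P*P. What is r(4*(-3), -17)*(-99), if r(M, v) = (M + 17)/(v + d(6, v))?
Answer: 165/23 ≈ 7.1739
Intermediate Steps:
N(P) = P²
d(X, t) = -52 (d(X, t) = ((-4)² - 3)*(-4) = (16 - 3)*(-4) = 13*(-4) = -52)
r(M, v) = (17 + M)/(-52 + v) (r(M, v) = (M + 17)/(v - 52) = (17 + M)/(-52 + v))
r(4*(-3), -17)*(-99) = ((17 + 4*(-3))/(-52 - 17))*(-99) = ((17 - 12)/(-69))*(-99) = -1/69*5*(-99) = -5/69*(-99) = 165/23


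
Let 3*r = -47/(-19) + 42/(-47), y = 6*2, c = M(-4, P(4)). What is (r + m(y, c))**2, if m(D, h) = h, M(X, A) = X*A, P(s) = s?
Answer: 1718351209/7177041 ≈ 239.42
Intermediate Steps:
M(X, A) = A*X
c = -16 (c = 4*(-4) = -16)
y = 12
r = 1411/2679 (r = (-47/(-19) + 42/(-47))/3 = (-47*(-1/19) + 42*(-1/47))/3 = (47/19 - 42/47)/3 = (1/3)*(1411/893) = 1411/2679 ≈ 0.52669)
(r + m(y, c))**2 = (1411/2679 - 16)**2 = (-41453/2679)**2 = 1718351209/7177041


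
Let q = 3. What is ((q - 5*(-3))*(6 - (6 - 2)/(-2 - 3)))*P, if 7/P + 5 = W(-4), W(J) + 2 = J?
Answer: -4284/55 ≈ -77.891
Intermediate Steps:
W(J) = -2 + J
P = -7/11 (P = 7/(-5 + (-2 - 4)) = 7/(-5 - 6) = 7/(-11) = 7*(-1/11) = -7/11 ≈ -0.63636)
((q - 5*(-3))*(6 - (6 - 2)/(-2 - 3)))*P = ((3 - 5*(-3))*(6 - (6 - 2)/(-2 - 3)))*(-7/11) = ((3 + 15)*(6 - 4/(-5)))*(-7/11) = (18*(6 - 4*(-1)/5))*(-7/11) = (18*(6 - 1*(-4/5)))*(-7/11) = (18*(6 + 4/5))*(-7/11) = (18*(34/5))*(-7/11) = (612/5)*(-7/11) = -4284/55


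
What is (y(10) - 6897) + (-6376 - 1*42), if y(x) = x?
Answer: -13305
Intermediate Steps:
(y(10) - 6897) + (-6376 - 1*42) = (10 - 6897) + (-6376 - 1*42) = -6887 + (-6376 - 42) = -6887 - 6418 = -13305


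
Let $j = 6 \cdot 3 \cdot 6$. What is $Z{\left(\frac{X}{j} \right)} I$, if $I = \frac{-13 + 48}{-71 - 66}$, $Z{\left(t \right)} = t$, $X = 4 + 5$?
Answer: $- \frac{35}{1644} \approx -0.02129$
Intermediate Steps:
$X = 9$
$j = 108$ ($j = 18 \cdot 6 = 108$)
$I = - \frac{35}{137}$ ($I = \frac{35}{-137} = 35 \left(- \frac{1}{137}\right) = - \frac{35}{137} \approx -0.25547$)
$Z{\left(\frac{X}{j} \right)} I = \frac{9}{108} \left(- \frac{35}{137}\right) = 9 \cdot \frac{1}{108} \left(- \frac{35}{137}\right) = \frac{1}{12} \left(- \frac{35}{137}\right) = - \frac{35}{1644}$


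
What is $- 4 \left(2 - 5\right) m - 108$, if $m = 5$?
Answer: $-48$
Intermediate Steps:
$- 4 \left(2 - 5\right) m - 108 = - 4 \left(2 - 5\right) 5 - 108 = \left(-4\right) \left(-3\right) 5 - 108 = 12 \cdot 5 - 108 = 60 - 108 = -48$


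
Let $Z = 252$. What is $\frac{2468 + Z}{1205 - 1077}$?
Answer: $\frac{85}{4} \approx 21.25$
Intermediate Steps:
$\frac{2468 + Z}{1205 - 1077} = \frac{2468 + 252}{1205 - 1077} = \frac{2720}{128} = 2720 \cdot \frac{1}{128} = \frac{85}{4}$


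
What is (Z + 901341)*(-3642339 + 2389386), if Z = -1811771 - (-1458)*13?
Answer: 1116977528628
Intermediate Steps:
Z = -1792817 (Z = -1811771 - 1*(-18954) = -1811771 + 18954 = -1792817)
(Z + 901341)*(-3642339 + 2389386) = (-1792817 + 901341)*(-3642339 + 2389386) = -891476*(-1252953) = 1116977528628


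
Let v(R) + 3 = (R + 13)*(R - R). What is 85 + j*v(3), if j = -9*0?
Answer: 85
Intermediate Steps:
v(R) = -3 (v(R) = -3 + (R + 13)*(R - R) = -3 + (13 + R)*0 = -3 + 0 = -3)
j = 0
85 + j*v(3) = 85 + 0*(-3) = 85 + 0 = 85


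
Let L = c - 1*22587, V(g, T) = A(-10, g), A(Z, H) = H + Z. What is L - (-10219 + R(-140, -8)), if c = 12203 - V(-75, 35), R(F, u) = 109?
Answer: -189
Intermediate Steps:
V(g, T) = -10 + g (V(g, T) = g - 10 = -10 + g)
c = 12288 (c = 12203 - (-10 - 75) = 12203 - 1*(-85) = 12203 + 85 = 12288)
L = -10299 (L = 12288 - 1*22587 = 12288 - 22587 = -10299)
L - (-10219 + R(-140, -8)) = -10299 - (-10219 + 109) = -10299 - 1*(-10110) = -10299 + 10110 = -189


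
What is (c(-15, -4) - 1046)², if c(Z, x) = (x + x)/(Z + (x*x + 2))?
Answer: 9897316/9 ≈ 1.0997e+6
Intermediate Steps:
c(Z, x) = 2*x/(2 + Z + x²) (c(Z, x) = (2*x)/(Z + (x² + 2)) = (2*x)/(Z + (2 + x²)) = (2*x)/(2 + Z + x²) = 2*x/(2 + Z + x²))
(c(-15, -4) - 1046)² = (2*(-4)/(2 - 15 + (-4)²) - 1046)² = (2*(-4)/(2 - 15 + 16) - 1046)² = (2*(-4)/3 - 1046)² = (2*(-4)*(⅓) - 1046)² = (-8/3 - 1046)² = (-3146/3)² = 9897316/9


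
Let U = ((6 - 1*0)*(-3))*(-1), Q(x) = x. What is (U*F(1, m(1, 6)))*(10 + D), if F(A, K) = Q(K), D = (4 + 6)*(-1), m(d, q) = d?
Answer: 0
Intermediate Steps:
D = -10 (D = 10*(-1) = -10)
F(A, K) = K
U = 18 (U = ((6 + 0)*(-3))*(-1) = (6*(-3))*(-1) = -18*(-1) = 18)
(U*F(1, m(1, 6)))*(10 + D) = (18*1)*(10 - 10) = 18*0 = 0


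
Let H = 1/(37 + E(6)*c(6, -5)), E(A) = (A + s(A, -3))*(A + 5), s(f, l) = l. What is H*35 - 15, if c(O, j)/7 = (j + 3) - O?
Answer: -27200/1811 ≈ -15.019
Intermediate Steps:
E(A) = (-3 + A)*(5 + A) (E(A) = (A - 3)*(A + 5) = (-3 + A)*(5 + A))
c(O, j) = 21 - 7*O + 7*j (c(O, j) = 7*((j + 3) - O) = 7*((3 + j) - O) = 7*(3 + j - O) = 21 - 7*O + 7*j)
H = -1/1811 (H = 1/(37 + (-15 + 6² + 2*6)*(21 - 7*6 + 7*(-5))) = 1/(37 + (-15 + 36 + 12)*(21 - 42 - 35)) = 1/(37 + 33*(-56)) = 1/(37 - 1848) = 1/(-1811) = -1/1811 ≈ -0.00055218)
H*35 - 15 = -1/1811*35 - 15 = -35/1811 - 15 = -27200/1811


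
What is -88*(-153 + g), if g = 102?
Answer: 4488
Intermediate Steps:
-88*(-153 + g) = -88*(-153 + 102) = -88*(-51) = 4488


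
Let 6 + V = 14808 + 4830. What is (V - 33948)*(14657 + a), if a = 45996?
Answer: -868308348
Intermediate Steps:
V = 19632 (V = -6 + (14808 + 4830) = -6 + 19638 = 19632)
(V - 33948)*(14657 + a) = (19632 - 33948)*(14657 + 45996) = -14316*60653 = -868308348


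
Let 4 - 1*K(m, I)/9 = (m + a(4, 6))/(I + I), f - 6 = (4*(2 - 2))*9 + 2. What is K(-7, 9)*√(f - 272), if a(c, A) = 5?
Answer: 74*I*√66 ≈ 601.18*I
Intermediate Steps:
f = 8 (f = 6 + ((4*(2 - 2))*9 + 2) = 6 + ((4*0)*9 + 2) = 6 + (0*9 + 2) = 6 + (0 + 2) = 6 + 2 = 8)
K(m, I) = 36 - 9*(5 + m)/(2*I) (K(m, I) = 36 - 9*(m + 5)/(I + I) = 36 - 9*(5 + m)/(2*I))
K(-7, 9)*√(f - 272) = ((9/2)*(-5 - 1*(-7) + 8*9)/9)*√(8 - 272) = ((9/2)*(⅑)*(-5 + 7 + 72))*√(-264) = ((9/2)*(⅑)*74)*(2*I*√66) = 37*(2*I*√66) = 74*I*√66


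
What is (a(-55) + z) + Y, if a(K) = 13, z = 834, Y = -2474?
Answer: -1627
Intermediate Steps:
(a(-55) + z) + Y = (13 + 834) - 2474 = 847 - 2474 = -1627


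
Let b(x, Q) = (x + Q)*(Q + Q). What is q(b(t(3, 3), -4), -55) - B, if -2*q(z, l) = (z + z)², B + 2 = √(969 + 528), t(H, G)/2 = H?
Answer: -510 - √1497 ≈ -548.69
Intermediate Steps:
t(H, G) = 2*H
b(x, Q) = 2*Q*(Q + x) (b(x, Q) = (Q + x)*(2*Q) = 2*Q*(Q + x))
B = -2 + √1497 (B = -2 + √(969 + 528) = -2 + √1497 ≈ 36.691)
q(z, l) = -2*z² (q(z, l) = -(z + z)²/2 = -4*z²/2 = -2*z²)
q(b(t(3, 3), -4), -55) - B = -2*64*(-4 + 2*3)² - (-2 + √1497) = -2*64*(-4 + 6)² + (2 - √1497) = -2*(2*(-4)*2)² + (2 - √1497) = -2*(-16)² + (2 - √1497) = -2*256 + (2 - √1497) = -512 + (2 - √1497) = -510 - √1497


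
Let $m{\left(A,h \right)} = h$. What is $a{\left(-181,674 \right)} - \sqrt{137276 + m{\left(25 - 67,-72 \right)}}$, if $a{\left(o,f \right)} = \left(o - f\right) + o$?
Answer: $-1036 - 2 \sqrt{34301} \approx -1406.4$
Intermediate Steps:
$a{\left(o,f \right)} = - f + 2 o$
$a{\left(-181,674 \right)} - \sqrt{137276 + m{\left(25 - 67,-72 \right)}} = \left(\left(-1\right) 674 + 2 \left(-181\right)\right) - \sqrt{137276 - 72} = \left(-674 - 362\right) - \sqrt{137204} = -1036 - 2 \sqrt{34301}$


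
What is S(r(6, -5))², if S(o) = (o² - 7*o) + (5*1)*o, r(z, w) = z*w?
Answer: 921600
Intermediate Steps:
r(z, w) = w*z
S(o) = o² - 2*o (S(o) = (o² - 7*o) + 5*o = o² - 2*o)
S(r(6, -5))² = ((-5*6)*(-2 - 5*6))² = (-30*(-2 - 30))² = (-30*(-32))² = 960² = 921600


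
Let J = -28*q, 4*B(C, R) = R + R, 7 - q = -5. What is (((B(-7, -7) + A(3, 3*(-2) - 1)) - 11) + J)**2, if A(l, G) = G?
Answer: 511225/4 ≈ 1.2781e+5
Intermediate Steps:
q = 12 (q = 7 - 1*(-5) = 7 + 5 = 12)
B(C, R) = R/2 (B(C, R) = (R + R)/4 = (2*R)/4 = R/2)
J = -336 (J = -28*12 = -336)
(((B(-7, -7) + A(3, 3*(-2) - 1)) - 11) + J)**2 = ((((1/2)*(-7) + (3*(-2) - 1)) - 11) - 336)**2 = (((-7/2 + (-6 - 1)) - 11) - 336)**2 = (((-7/2 - 7) - 11) - 336)**2 = ((-21/2 - 11) - 336)**2 = (-43/2 - 336)**2 = (-715/2)**2 = 511225/4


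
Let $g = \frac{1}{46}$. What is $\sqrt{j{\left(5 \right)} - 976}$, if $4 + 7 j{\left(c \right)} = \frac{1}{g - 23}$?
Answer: $\frac{i \sqrt{1091080398}}{1057} \approx 31.25 i$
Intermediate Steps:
$g = \frac{1}{46} \approx 0.021739$
$j{\left(c \right)} = - \frac{4274}{7399}$ ($j{\left(c \right)} = - \frac{4}{7} + \frac{1}{7 \left(\frac{1}{46} - 23\right)} = - \frac{4}{7} + \frac{1}{7 \left(- \frac{1057}{46}\right)} = - \frac{4}{7} + \frac{1}{7} \left(- \frac{46}{1057}\right) = - \frac{4}{7} - \frac{46}{7399} = - \frac{4274}{7399}$)
$\sqrt{j{\left(5 \right)} - 976} = \sqrt{- \frac{4274}{7399} - 976} = \sqrt{- \frac{7225698}{7399}} = \frac{i \sqrt{1091080398}}{1057}$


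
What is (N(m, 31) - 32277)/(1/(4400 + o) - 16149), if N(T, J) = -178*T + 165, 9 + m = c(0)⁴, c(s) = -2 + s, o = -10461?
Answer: 101091419/48939545 ≈ 2.0656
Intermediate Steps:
m = 7 (m = -9 + (-2 + 0)⁴ = -9 + (-2)⁴ = -9 + 16 = 7)
N(T, J) = 165 - 178*T
(N(m, 31) - 32277)/(1/(4400 + o) - 16149) = ((165 - 178*7) - 32277)/(1/(4400 - 10461) - 16149) = ((165 - 1246) - 32277)/(1/(-6061) - 16149) = (-1081 - 32277)/(-1/6061 - 16149) = -33358/(-97879090/6061) = -33358*(-6061/97879090) = 101091419/48939545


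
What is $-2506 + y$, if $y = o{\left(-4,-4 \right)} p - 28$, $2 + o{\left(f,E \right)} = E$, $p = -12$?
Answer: $-2462$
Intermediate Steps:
$o{\left(f,E \right)} = -2 + E$
$y = 44$ ($y = \left(-2 - 4\right) \left(-12\right) - 28 = \left(-6\right) \left(-12\right) - 28 = 72 - 28 = 44$)
$-2506 + y = -2506 + 44 = -2462$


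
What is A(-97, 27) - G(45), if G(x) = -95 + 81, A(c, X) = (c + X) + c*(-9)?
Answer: 817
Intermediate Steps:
A(c, X) = X - 8*c (A(c, X) = (X + c) - 9*c = X - 8*c)
G(x) = -14
A(-97, 27) - G(45) = (27 - 8*(-97)) - 1*(-14) = (27 + 776) + 14 = 803 + 14 = 817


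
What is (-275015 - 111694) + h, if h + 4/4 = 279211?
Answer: -107499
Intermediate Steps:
h = 279210 (h = -1 + 279211 = 279210)
(-275015 - 111694) + h = (-275015 - 111694) + 279210 = -386709 + 279210 = -107499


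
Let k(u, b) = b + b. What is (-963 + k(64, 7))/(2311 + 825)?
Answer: -949/3136 ≈ -0.30261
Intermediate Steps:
k(u, b) = 2*b
(-963 + k(64, 7))/(2311 + 825) = (-963 + 2*7)/(2311 + 825) = (-963 + 14)/3136 = -949*1/3136 = -949/3136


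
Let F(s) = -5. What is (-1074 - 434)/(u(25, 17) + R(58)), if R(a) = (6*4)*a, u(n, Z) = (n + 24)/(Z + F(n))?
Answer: -18096/16753 ≈ -1.0802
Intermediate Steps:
u(n, Z) = (24 + n)/(-5 + Z) (u(n, Z) = (n + 24)/(Z - 5) = (24 + n)/(-5 + Z))
R(a) = 24*a
(-1074 - 434)/(u(25, 17) + R(58)) = (-1074 - 434)/((24 + 25)/(-5 + 17) + 24*58) = -1508/(49/12 + 1392) = -1508/16753/12 = -1508*12/16753 = -18096/16753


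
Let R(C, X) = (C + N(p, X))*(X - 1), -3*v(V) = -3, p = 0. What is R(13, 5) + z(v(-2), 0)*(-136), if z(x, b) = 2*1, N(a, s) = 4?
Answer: -204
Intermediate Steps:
v(V) = 1 (v(V) = -⅓*(-3) = 1)
z(x, b) = 2
R(C, X) = (-1 + X)*(4 + C) (R(C, X) = (C + 4)*(X - 1) = (4 + C)*(-1 + X) = (-1 + X)*(4 + C))
R(13, 5) + z(v(-2), 0)*(-136) = (-4 - 1*13 + 4*5 + 13*5) + 2*(-136) = (-4 - 13 + 20 + 65) - 272 = 68 - 272 = -204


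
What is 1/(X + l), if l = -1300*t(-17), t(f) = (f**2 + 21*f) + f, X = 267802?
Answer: 1/378302 ≈ 2.6434e-6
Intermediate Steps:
t(f) = f**2 + 22*f
l = 110500 (l = -(-22100)*(22 - 17) = -(-22100)*5 = -1300*(-85) = 110500)
1/(X + l) = 1/(267802 + 110500) = 1/378302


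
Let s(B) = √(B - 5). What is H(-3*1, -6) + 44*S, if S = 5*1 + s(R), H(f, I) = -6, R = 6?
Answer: 258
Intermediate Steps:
s(B) = √(-5 + B)
S = 6 (S = 5*1 + √(-5 + 6) = 5 + √1 = 5 + 1 = 6)
H(-3*1, -6) + 44*S = -6 + 44*6 = -6 + 264 = 258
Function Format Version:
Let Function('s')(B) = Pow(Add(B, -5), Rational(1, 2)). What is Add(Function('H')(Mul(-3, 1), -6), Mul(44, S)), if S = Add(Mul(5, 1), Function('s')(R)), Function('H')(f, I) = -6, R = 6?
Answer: 258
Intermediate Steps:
Function('s')(B) = Pow(Add(-5, B), Rational(1, 2))
S = 6 (S = Add(Mul(5, 1), Pow(Add(-5, 6), Rational(1, 2))) = Add(5, Pow(1, Rational(1, 2))) = Add(5, 1) = 6)
Add(Function('H')(Mul(-3, 1), -6), Mul(44, S)) = Add(-6, Mul(44, 6)) = Add(-6, 264) = 258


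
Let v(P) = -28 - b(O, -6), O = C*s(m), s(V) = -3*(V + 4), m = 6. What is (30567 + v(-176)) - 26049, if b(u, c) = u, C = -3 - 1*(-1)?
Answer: 4430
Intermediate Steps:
C = -2 (C = -3 + 1 = -2)
s(V) = -12 - 3*V (s(V) = -3*(4 + V) = -12 - 3*V)
O = 60 (O = -2*(-12 - 3*6) = -2*(-12 - 18) = -2*(-30) = 60)
v(P) = -88 (v(P) = -28 - 1*60 = -28 - 60 = -88)
(30567 + v(-176)) - 26049 = (30567 - 88) - 26049 = 30479 - 26049 = 4430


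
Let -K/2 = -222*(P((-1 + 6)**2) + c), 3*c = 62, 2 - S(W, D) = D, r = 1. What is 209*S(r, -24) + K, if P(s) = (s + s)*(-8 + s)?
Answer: 392010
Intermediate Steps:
P(s) = 2*s*(-8 + s) (P(s) = (2*s)*(-8 + s) = 2*s*(-8 + s))
S(W, D) = 2 - D
c = 62/3 (c = (1/3)*62 = 62/3 ≈ 20.667)
K = 386576 (K = -(-444)*(2*(-1 + 6)**2*(-8 + (-1 + 6)**2) + 62/3) = -(-444)*(2*5**2*(-8 + 5**2) + 62/3) = -(-444)*(2*25*(-8 + 25) + 62/3) = -(-444)*(2*25*17 + 62/3) = -(-444)*(850 + 62/3) = -(-444)*2612/3 = -2*(-193288) = 386576)
209*S(r, -24) + K = 209*(2 - 1*(-24)) + 386576 = 209*(2 + 24) + 386576 = 209*26 + 386576 = 5434 + 386576 = 392010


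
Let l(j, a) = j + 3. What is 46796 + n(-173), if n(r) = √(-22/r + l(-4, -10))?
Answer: 46796 + I*√26123/173 ≈ 46796.0 + 0.93425*I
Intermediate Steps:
l(j, a) = 3 + j
n(r) = √(-1 - 22/r) (n(r) = √(-22/r + (3 - 4)) = √(-22/r - 1) = √(-1 - 22/r))
46796 + n(-173) = 46796 + √((-22 - 1*(-173))/(-173)) = 46796 + √(-(-22 + 173)/173) = 46796 + √(-1/173*151) = 46796 + √(-151/173) = 46796 + I*√26123/173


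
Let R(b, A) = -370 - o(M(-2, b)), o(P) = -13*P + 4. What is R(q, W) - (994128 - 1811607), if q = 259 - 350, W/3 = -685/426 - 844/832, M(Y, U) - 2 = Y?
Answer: 817105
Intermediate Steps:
M(Y, U) = 2 + Y
W = -116183/14768 (W = 3*(-685/426 - 844/832) = 3*(-685*1/426 - 844*1/832) = 3*(-685/426 - 211/208) = 3*(-116183/44304) = -116183/14768 ≈ -7.8672)
o(P) = 4 - 13*P
q = -91
R(b, A) = -374 (R(b, A) = -370 - (4 - 13*(2 - 2)) = -370 - (4 - 13*0) = -370 - (4 + 0) = -370 - 1*4 = -370 - 4 = -374)
R(q, W) - (994128 - 1811607) = -374 - (994128 - 1811607) = -374 - 1*(-817479) = -374 + 817479 = 817105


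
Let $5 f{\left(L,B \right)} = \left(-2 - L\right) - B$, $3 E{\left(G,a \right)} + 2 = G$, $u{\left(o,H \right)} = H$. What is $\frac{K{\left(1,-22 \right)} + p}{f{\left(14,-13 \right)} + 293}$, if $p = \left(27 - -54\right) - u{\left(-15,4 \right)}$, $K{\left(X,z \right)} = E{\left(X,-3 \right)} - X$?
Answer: $\frac{1135}{4386} \approx 0.25878$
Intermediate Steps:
$E{\left(G,a \right)} = - \frac{2}{3} + \frac{G}{3}$
$f{\left(L,B \right)} = - \frac{2}{5} - \frac{B}{5} - \frac{L}{5}$ ($f{\left(L,B \right)} = \frac{\left(-2 - L\right) - B}{5} = \frac{-2 - B - L}{5} = - \frac{2}{5} - \frac{B}{5} - \frac{L}{5}$)
$K{\left(X,z \right)} = - \frac{2}{3} - \frac{2 X}{3}$ ($K{\left(X,z \right)} = \left(- \frac{2}{3} + \frac{X}{3}\right) - X = - \frac{2}{3} - \frac{2 X}{3}$)
$p = 77$ ($p = \left(27 - -54\right) - 4 = \left(27 + 54\right) - 4 = 81 - 4 = 77$)
$\frac{K{\left(1,-22 \right)} + p}{f{\left(14,-13 \right)} + 293} = \frac{\left(- \frac{2}{3} - \frac{2}{3}\right) + 77}{\left(- \frac{2}{5} - - \frac{13}{5} - \frac{14}{5}\right) + 293} = \frac{\left(- \frac{2}{3} - \frac{2}{3}\right) + 77}{\left(- \frac{2}{5} + \frac{13}{5} - \frac{14}{5}\right) + 293} = \frac{- \frac{4}{3} + 77}{- \frac{3}{5} + 293} = \frac{227}{3 \cdot \frac{1462}{5}} = \frac{227}{3} \cdot \frac{5}{1462} = \frac{1135}{4386}$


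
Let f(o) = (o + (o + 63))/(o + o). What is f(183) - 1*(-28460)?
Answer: 3472263/122 ≈ 28461.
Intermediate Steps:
f(o) = (63 + 2*o)/(2*o) (f(o) = (o + (63 + o))/((2*o)) = (63 + 2*o)*(1/(2*o)) = (63 + 2*o)/(2*o))
f(183) - 1*(-28460) = (63/2 + 183)/183 - 1*(-28460) = (1/183)*(429/2) + 28460 = 143/122 + 28460 = 3472263/122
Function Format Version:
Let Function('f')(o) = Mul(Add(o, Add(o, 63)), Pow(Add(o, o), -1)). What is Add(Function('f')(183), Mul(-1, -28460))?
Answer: Rational(3472263, 122) ≈ 28461.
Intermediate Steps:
Function('f')(o) = Mul(Rational(1, 2), Pow(o, -1), Add(63, Mul(2, o))) (Function('f')(o) = Mul(Add(o, Add(63, o)), Pow(Mul(2, o), -1)) = Mul(Add(63, Mul(2, o)), Mul(Rational(1, 2), Pow(o, -1))) = Mul(Rational(1, 2), Pow(o, -1), Add(63, Mul(2, o))))
Add(Function('f')(183), Mul(-1, -28460)) = Add(Mul(Pow(183, -1), Add(Rational(63, 2), 183)), Mul(-1, -28460)) = Add(Mul(Rational(1, 183), Rational(429, 2)), 28460) = Add(Rational(143, 122), 28460) = Rational(3472263, 122)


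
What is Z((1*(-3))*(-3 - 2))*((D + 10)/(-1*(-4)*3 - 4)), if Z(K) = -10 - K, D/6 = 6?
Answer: -575/4 ≈ -143.75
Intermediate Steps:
D = 36 (D = 6*6 = 36)
Z((1*(-3))*(-3 - 2))*((D + 10)/(-1*(-4)*3 - 4)) = (-10 - 1*(-3)*(-3 - 2))*((36 + 10)/(-1*(-4)*3 - 4)) = (-10 - (-3)*(-5))*(46/(4*3 - 4)) = (-10 - 1*15)*(46/(12 - 4)) = (-10 - 15)*(46/8) = -1150/8 = -25*23/4 = -575/4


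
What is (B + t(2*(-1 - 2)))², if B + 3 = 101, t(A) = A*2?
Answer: 7396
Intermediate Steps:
t(A) = 2*A
B = 98 (B = -3 + 101 = 98)
(B + t(2*(-1 - 2)))² = (98 + 2*(2*(-1 - 2)))² = (98 + 2*(2*(-3)))² = (98 + 2*(-6))² = (98 - 12)² = 86² = 7396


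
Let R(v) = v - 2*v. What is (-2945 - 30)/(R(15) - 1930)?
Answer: 595/389 ≈ 1.5296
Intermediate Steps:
R(v) = -v
(-2945 - 30)/(R(15) - 1930) = (-2945 - 30)/(-1*15 - 1930) = -2975/(-15 - 1930) = -2975/(-1945) = -2975*(-1/1945) = 595/389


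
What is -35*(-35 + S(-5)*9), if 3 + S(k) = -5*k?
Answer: -5705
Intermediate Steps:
S(k) = -3 - 5*k
-35*(-35 + S(-5)*9) = -35*(-35 + (-3 - 5*(-5))*9) = -35*(-35 + (-3 + 25)*9) = -35*(-35 + 22*9) = -35*(-35 + 198) = -35*163 = -5705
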